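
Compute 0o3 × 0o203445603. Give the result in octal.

0o612561211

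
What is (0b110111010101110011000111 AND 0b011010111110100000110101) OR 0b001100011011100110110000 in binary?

0b11110011111100110110101

0b110111010101110011000111 AND 0b011010111110100000110101 = 0b010010010100100000000101.
Then OR with 0b001100011011100110110000.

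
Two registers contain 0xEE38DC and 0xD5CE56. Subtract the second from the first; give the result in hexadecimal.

0x186A86

Subtract column by column in base 16:
  C-6 → 6
  D-5 → 8
  8-E → A (borrow)
  3-C-1 → 6 (borrow)
  E-5-1 → 8
  E-D → 1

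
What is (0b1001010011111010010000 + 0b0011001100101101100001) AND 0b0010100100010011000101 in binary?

Add column by column in base 2, right to left:
  0+1 = 1
  0+0 = 0
  0+0 = 0
  0+0 = 0
  1+0 = 1
  0+1 = 1
  0+1 = 1
  1+0 = 1
  0+1 = 1
  1+1 = 0 carry 1
  1+0+1 = 0 carry 1
  1+1+1 = 1 carry 1
  1+0+1 = 0 carry 1
  1+0+1 = 0 carry 1
  0+1+1 = 0 carry 1
  0+1+1 = 0 carry 1
  1+0+1 = 0 carry 1
  0+0+1 = 1
  1+1 = 0 carry 1
  0+1+1 = 0 carry 1
  0+0+1 = 1
  1+0 = 1
Sum = 0b1100100000100111110001; now AND with 0b0010100100010011000101:
  1100100000100111110001
& 0010100100010011000101
= 0000100000000011000001

0b100000000011000001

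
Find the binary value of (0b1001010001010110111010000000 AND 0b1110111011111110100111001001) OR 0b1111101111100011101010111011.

0b1111111111110111101010111011

0b1001010001010110111010000000 AND 0b1110111011111110100111001001 = 0b1000010001010110100010000000.
Then OR with 0b1111101111100011101010111011.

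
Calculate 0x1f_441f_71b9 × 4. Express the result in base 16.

0x7d107dc6e4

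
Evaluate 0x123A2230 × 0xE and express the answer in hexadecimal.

Multiply each base-16 digit by 14, carrying:
  0×14 = 0 → write 0
  3×14 = 42 → write A carry 2
  2×14+2 = 30 → write E carry 1
  2×14+1 = 29 → write D carry 1
  A×14+1 = 141 → write D carry 8
  3×14+8 = 50 → write 2 carry 3
  2×14+3 = 31 → write F carry 1
  1×14+1 = 15 → write F

0xFF2DDEA0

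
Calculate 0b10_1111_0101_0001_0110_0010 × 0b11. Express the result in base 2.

Multiply each base-2 digit by 3, carrying:
  0×3 = 0 → write 0
  1×3 = 3 → write 1 carry 1
  0×3+1 = 1 → write 1
  0×3 = 0 → write 0
  0×3 = 0 → write 0
  1×3 = 3 → write 1 carry 1
  1×3+1 = 4 → write 0 carry 2
  0×3+2 = 2 → write 0 carry 1
  1×3+1 = 4 → write 0 carry 2
  0×3+2 = 2 → write 0 carry 1
  0×3+1 = 1 → write 1
  0×3 = 0 → write 0
  1×3 = 3 → write 1 carry 1
  0×3+1 = 1 → write 1
  1×3 = 3 → write 1 carry 1
  0×3+1 = 1 → write 1
  1×3 = 3 → write 1 carry 1
  1×3+1 = 4 → write 0 carry 2
  1×3+2 = 5 → write 1 carry 2
  1×3+2 = 5 → write 1 carry 2
  0×3+2 = 2 → write 0 carry 1
  1×3+1 = 4 → write 0 carry 2
  remaining carry: 10

0b100011011111010000100110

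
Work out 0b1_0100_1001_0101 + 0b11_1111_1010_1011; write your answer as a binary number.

Add column by column in base 2, right to left:
  1+1 = 0 carry 1
  0+1+1 = 0 carry 1
  1+0+1 = 0 carry 1
  0+1+1 = 0 carry 1
  1+0+1 = 0 carry 1
  0+1+1 = 0 carry 1
  0+0+1 = 1
  1+1 = 0 carry 1
  0+1+1 = 0 carry 1
  0+1+1 = 0 carry 1
  1+1+1 = 1 carry 1
  0+1+1 = 0 carry 1
  1+1+1 = 1 carry 1
  0+1+1 = 0 carry 1
  final carry 1

0b101010001000000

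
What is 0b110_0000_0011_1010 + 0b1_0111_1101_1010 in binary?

0b111100000010100

Add column by column in base 2, right to left:
  0+0 = 0
  1+1 = 0 carry 1
  0+0+1 = 1
  1+1 = 0 carry 1
  1+1+1 = 1 carry 1
  1+0+1 = 0 carry 1
  0+1+1 = 0 carry 1
  0+1+1 = 0 carry 1
  0+1+1 = 0 carry 1
  0+1+1 = 0 carry 1
  0+1+1 = 0 carry 1
  0+0+1 = 1
  0+1 = 1
  1+0 = 1
  1+0 = 1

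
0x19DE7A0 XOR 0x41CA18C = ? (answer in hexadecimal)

XOR each hex digit independently (no carries):
  1^4=5, 9^1=8, D^C=1, E^A=4, 7^1=6, A^8=2, 0^C=C

0x581462C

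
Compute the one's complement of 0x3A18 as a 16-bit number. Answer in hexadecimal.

0xC5E7

Each hex digit d becomes F−d:
  3→C, A→5, 1→E, 8→7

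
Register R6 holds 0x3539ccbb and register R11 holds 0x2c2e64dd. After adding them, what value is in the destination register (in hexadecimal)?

Add column by column in base 16, right to left:
  b+d = 8 carry 1
  b+d+1 = 9 carry 1
  c+4+1 = 1 carry 1
  c+6+1 = 3 carry 1
  9+e+1 = 8 carry 1
  3+2+1 = 6
  5+c = 1 carry 1
  3+2+1 = 6

0x61683198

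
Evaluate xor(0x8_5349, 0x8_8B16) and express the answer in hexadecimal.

0x0D85F

XOR each hex digit independently (no carries):
  8^8=0, 5^8=D, 3^B=8, 4^1=5, 9^6=F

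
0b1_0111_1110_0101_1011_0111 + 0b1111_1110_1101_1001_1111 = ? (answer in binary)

Add column by column in base 2, right to left:
  1+1 = 0 carry 1
  1+1+1 = 1 carry 1
  1+1+1 = 1 carry 1
  0+1+1 = 0 carry 1
  1+1+1 = 1 carry 1
  1+0+1 = 0 carry 1
  0+0+1 = 1
  1+1 = 0 carry 1
  1+1+1 = 1 carry 1
  0+0+1 = 1
  1+1 = 0 carry 1
  0+1+1 = 0 carry 1
  0+0+1 = 1
  1+1 = 0 carry 1
  1+1+1 = 1 carry 1
  1+1+1 = 1 carry 1
  1+1+1 = 1 carry 1
  1+1+1 = 1 carry 1
  1+1+1 = 1 carry 1
  0+1+1 = 0 carry 1
  1+0+1 = 0 carry 1
  final carry 1

0b1001111101001101010110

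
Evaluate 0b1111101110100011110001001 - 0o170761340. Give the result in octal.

0b1111101110100011110001001 = 0o175643611 in octal.
Subtract column by column in base 8:
  1-0 → 1
  1-4 → 5 (borrow)
  6-3-1 → 2
  3-1 → 2
  4-6 → 6 (borrow)
  6-7-1 → 6 (borrow)
  5-0-1 → 4
  7-7 → 0
  1-1 → 0

0o4662251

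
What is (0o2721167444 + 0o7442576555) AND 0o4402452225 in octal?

Add column by column in base 8, right to left:
  4+5 = 1 carry 1
  4+5+1 = 2 carry 1
  4+5+1 = 2 carry 1
  7+6+1 = 6 carry 1
  6+7+1 = 6 carry 1
  1+5+1 = 7
  1+2 = 3
  2+4 = 6
  7+4 = 3 carry 1
  2+7+1 = 2 carry 1
  final carry 1
Sum = 0o12363766221; now AND with 0o4402452225:
  1&0=0, 2&4=0, 3&4=0, 6&0=0, 3&2=2, 7&4=4, 6&5=4, 6&2=2, 2&2=2, 2&2=2, 1&5=1

0o2442221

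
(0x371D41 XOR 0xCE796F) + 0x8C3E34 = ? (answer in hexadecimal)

First 0x371D41 XOR 0xCE796F = 0xF9642E.
Add column by column in base 16, right to left:
  E+4 = 2 carry 1
  2+3+1 = 6
  4+E = 2 carry 1
  6+3+1 = A
  9+C = 5 carry 1
  F+8+1 = 8 carry 1
  final carry 1

0x185A262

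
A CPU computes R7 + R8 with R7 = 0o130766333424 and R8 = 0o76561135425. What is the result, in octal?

0o227547471051

Add column by column in base 8, right to left:
  4+5 = 1 carry 1
  2+2+1 = 5
  4+4 = 0 carry 1
  3+5+1 = 1 carry 1
  3+3+1 = 7
  3+1 = 4
  6+1 = 7
  6+6 = 4 carry 1
  7+5+1 = 5 carry 1
  0+6+1 = 7
  3+7 = 2 carry 1
  1+0+1 = 2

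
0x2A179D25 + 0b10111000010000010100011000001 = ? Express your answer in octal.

0o10107742746

0x2A179D25 = 0o5205716445 in octal.
0b10111000010000010100011000001 = 0o2702024301 in octal.
Add column by column in base 8, right to left:
  5+1 = 6
  4+0 = 4
  4+3 = 7
  6+4 = 2 carry 1
  1+2+1 = 4
  7+0 = 7
  5+2 = 7
  0+0 = 0
  2+7 = 1 carry 1
  5+2+1 = 0 carry 1
  final carry 1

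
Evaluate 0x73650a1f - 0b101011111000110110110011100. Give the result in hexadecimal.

0x6de89c83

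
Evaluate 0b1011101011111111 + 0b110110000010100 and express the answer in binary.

0b10010011100010011

Add column by column in base 2, right to left:
  1+0 = 1
  1+0 = 1
  1+1 = 0 carry 1
  1+0+1 = 0 carry 1
  1+1+1 = 1 carry 1
  1+0+1 = 0 carry 1
  1+0+1 = 0 carry 1
  1+0+1 = 0 carry 1
  0+0+1 = 1
  1+0 = 1
  0+1 = 1
  1+1 = 0 carry 1
  1+0+1 = 0 carry 1
  1+1+1 = 1 carry 1
  0+1+1 = 0 carry 1
  1+0+1 = 0 carry 1
  final carry 1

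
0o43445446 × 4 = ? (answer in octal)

0o216226230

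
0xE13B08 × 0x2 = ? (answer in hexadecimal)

Multiply each base-16 digit by 2, carrying:
  8×2 = 16 → write 0 carry 1
  0×2+1 = 1 → write 1
  B×2 = 22 → write 6 carry 1
  3×2+1 = 7 → write 7
  1×2 = 2 → write 2
  E×2 = 28 → write C carry 1
  remaining carry: 1

0x1C27610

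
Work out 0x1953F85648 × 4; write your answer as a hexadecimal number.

Multiply each base-16 digit by 4, carrying:
  8×4 = 32 → write 0 carry 2
  4×4+2 = 18 → write 2 carry 1
  6×4+1 = 25 → write 9 carry 1
  5×4+1 = 21 → write 5 carry 1
  8×4+1 = 33 → write 1 carry 2
  F×4+2 = 62 → write E carry 3
  3×4+3 = 15 → write F
  5×4 = 20 → write 4 carry 1
  9×4+1 = 37 → write 5 carry 2
  1×4+2 = 6 → write 6

0x654FE15920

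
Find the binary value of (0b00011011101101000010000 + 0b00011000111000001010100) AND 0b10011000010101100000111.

0b10000000101000000100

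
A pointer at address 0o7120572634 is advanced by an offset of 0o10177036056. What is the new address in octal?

0o17317630712

Add column by column in base 8, right to left:
  4+6 = 2 carry 1
  3+5+1 = 1 carry 1
  6+0+1 = 7
  2+6 = 0 carry 1
  7+3+1 = 3 carry 1
  5+0+1 = 6
  0+7 = 7
  2+7 = 1 carry 1
  1+1+1 = 3
  7+0 = 7
  0+1 = 1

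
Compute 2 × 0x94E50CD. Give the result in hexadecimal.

0x129CA19A

Multiply each base-16 digit by 2, carrying:
  D×2 = 26 → write A carry 1
  C×2+1 = 25 → write 9 carry 1
  0×2+1 = 1 → write 1
  5×2 = 10 → write A
  E×2 = 28 → write C carry 1
  4×2+1 = 9 → write 9
  9×2 = 18 → write 2 carry 1
  remaining carry: 1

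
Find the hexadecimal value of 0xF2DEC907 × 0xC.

Multiply each base-16 digit by 12, carrying:
  7×12 = 84 → write 4 carry 5
  0×12+5 = 5 → write 5
  9×12 = 108 → write C carry 6
  C×12+6 = 150 → write 6 carry 9
  E×12+9 = 177 → write 1 carry 11
  D×12+11 = 167 → write 7 carry 10
  2×12+10 = 34 → write 2 carry 2
  F×12+2 = 182 → write 6 carry 11
  remaining carry: B

0xB62716C54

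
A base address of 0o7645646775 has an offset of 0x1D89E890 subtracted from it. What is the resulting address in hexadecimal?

0o7645646775 = 0x3E974DFD in hexadecimal.
Subtract column by column in base 16:
  D-0 → D
  F-9 → 6
  D-8 → 5
  4-E → 6 (borrow)
  7-9-1 → D (borrow)
  9-8-1 → 0
  E-D → 1
  3-1 → 2

0x210D656D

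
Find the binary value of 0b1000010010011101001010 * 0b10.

0b10000100100111010010100

Multiply each base-2 digit by 2, carrying:
  0×2 = 0 → write 0
  1×2 = 2 → write 0 carry 1
  0×2+1 = 1 → write 1
  1×2 = 2 → write 0 carry 1
  0×2+1 = 1 → write 1
  0×2 = 0 → write 0
  1×2 = 2 → write 0 carry 1
  0×2+1 = 1 → write 1
  1×2 = 2 → write 0 carry 1
  1×2+1 = 3 → write 1 carry 1
  1×2+1 = 3 → write 1 carry 1
  0×2+1 = 1 → write 1
  0×2 = 0 → write 0
  1×2 = 2 → write 0 carry 1
  0×2+1 = 1 → write 1
  0×2 = 0 → write 0
  1×2 = 2 → write 0 carry 1
  0×2+1 = 1 → write 1
  0×2 = 0 → write 0
  0×2 = 0 → write 0
  0×2 = 0 → write 0
  1×2 = 2 → write 0 carry 1
  remaining carry: 1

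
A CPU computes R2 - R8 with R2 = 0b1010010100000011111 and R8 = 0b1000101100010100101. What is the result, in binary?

0b1100111101111010

Subtract column by column in base 2:
  1-1 → 0
  1-0 → 1
  1-1 → 0
  1-0 → 1
  1-0 → 1
  0-1 → 1 (borrow)
  0-0-1 → 1 (borrow)
  0-1-1 → 0 (borrow)
  0-0-1 → 1 (borrow)
  0-0-1 → 1 (borrow)
  0-0-1 → 1 (borrow)
  1-1-1 → 1 (borrow)
  0-1-1 → 0 (borrow)
  1-0-1 → 0
  0-1 → 1 (borrow)
  0-0-1 → 1 (borrow)
  1-0-1 → 0
  0-0 → 0
  1-1 → 0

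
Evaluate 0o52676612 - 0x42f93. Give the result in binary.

0b101001110100110111110111

0o52676612 = 0b101010110111110110001010 in binary.
0x42f93 = 0b1000010111110010011 in binary.
Subtract column by column in base 2:
  0-1 → 1 (borrow)
  1-1-1 → 1 (borrow)
  0-0-1 → 1 (borrow)
  1-0-1 → 0
  0-1 → 1 (borrow)
  0-0-1 → 1 (borrow)
  0-0-1 → 1 (borrow)
  1-1-1 → 1 (borrow)
  1-1-1 → 1 (borrow)
  0-1-1 → 0 (borrow)
  1-1-1 → 1 (borrow)
  1-1-1 → 1 (borrow)
  1-0-1 → 0
  1-1 → 0
  1-0 → 1
  0-0 → 0
  1-0 → 1
  1-0 → 1
  0-1 → 1 (borrow)
  1-0-1 → 0
  0-0 → 0
  1-0 → 1
  0-0 → 0
  1-0 → 1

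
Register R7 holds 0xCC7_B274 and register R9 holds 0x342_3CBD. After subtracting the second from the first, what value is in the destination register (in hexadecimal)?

0x98575B7

Subtract column by column in base 16:
  4-D → 7 (borrow)
  7-B-1 → B (borrow)
  2-C-1 → 5 (borrow)
  B-3-1 → 7
  7-2 → 5
  C-4 → 8
  C-3 → 9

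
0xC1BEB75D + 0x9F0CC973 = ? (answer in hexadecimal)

0x160CB80D0

Add column by column in base 16, right to left:
  D+3 = 0 carry 1
  5+7+1 = D
  7+9 = 0 carry 1
  B+C+1 = 8 carry 1
  E+C+1 = B carry 1
  B+0+1 = C
  1+F = 0 carry 1
  C+9+1 = 6 carry 1
  final carry 1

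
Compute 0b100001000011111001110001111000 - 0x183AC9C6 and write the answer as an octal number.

0o1065151262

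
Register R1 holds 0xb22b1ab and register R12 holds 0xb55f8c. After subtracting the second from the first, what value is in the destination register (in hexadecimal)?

0xa6d521f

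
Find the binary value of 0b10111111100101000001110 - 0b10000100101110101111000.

0b111010110110010010110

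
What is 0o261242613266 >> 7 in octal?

0o1305213055

7 bits is not a whole number of base-8 digits; in binary: 10110001010100010110001011010110110 >> 7 = 1011000101010001011000101101.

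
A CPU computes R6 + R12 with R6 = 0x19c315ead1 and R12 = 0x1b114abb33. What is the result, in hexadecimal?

Add column by column in base 16, right to left:
  1+3 = 4
  d+3 = 0 carry 1
  a+b+1 = 6 carry 1
  e+b+1 = a carry 1
  5+a+1 = 0 carry 1
  1+4+1 = 6
  3+1 = 4
  c+1 = d
  9+b = 4 carry 1
  1+1+1 = 3

0x34d460a604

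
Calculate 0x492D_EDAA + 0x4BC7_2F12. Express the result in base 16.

Add column by column in base 16, right to left:
  A+2 = C
  A+1 = B
  D+F = C carry 1
  E+2+1 = 1 carry 1
  D+7+1 = 5 carry 1
  2+C+1 = F
  9+B = 4 carry 1
  4+4+1 = 9

0x94F51CBC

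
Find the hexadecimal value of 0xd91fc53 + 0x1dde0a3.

0xf6fdcf6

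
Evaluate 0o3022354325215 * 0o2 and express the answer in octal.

Multiply each base-8 digit by 2, carrying:
  5×2 = 10 → write 2 carry 1
  1×2+1 = 3 → write 3
  2×2 = 4 → write 4
  5×2 = 10 → write 2 carry 1
  2×2+1 = 5 → write 5
  3×2 = 6 → write 6
  4×2 = 8 → write 0 carry 1
  5×2+1 = 11 → write 3 carry 1
  3×2+1 = 7 → write 7
  2×2 = 4 → write 4
  2×2 = 4 → write 4
  0×2 = 0 → write 0
  3×2 = 6 → write 6

0o6044730652432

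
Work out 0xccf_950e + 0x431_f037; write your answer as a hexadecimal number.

Add column by column in base 16, right to left:
  e+7 = 5 carry 1
  0+3+1 = 4
  5+0 = 5
  9+f = 8 carry 1
  f+1+1 = 1 carry 1
  c+3+1 = 0 carry 1
  c+4+1 = 1 carry 1
  final carry 1

0x11018545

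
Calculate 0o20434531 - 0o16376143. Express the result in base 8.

0o2036366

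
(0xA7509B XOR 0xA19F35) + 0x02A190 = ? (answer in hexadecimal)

0x9713E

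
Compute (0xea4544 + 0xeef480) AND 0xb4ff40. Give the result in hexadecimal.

0x903940

Add column by column in base 16, right to left:
  4+0 = 4
  4+8 = c
  5+4 = 9
  4+f = 3 carry 1
  a+e+1 = 9 carry 1
  e+e+1 = d carry 1
  final carry 1
Sum = 0x1d939c4; now AND with 0xb4ff40:
  1&0=0, d&b=9, 9&4=0, 3&f=3, 9&f=9, c&4=4, 4&0=0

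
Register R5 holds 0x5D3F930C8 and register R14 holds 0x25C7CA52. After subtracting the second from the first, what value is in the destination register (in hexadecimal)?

0x5AE316676

Subtract column by column in base 16:
  8-2 → 6
  C-5 → 7
  0-A → 6 (borrow)
  3-C-1 → 6 (borrow)
  9-7-1 → 1
  F-C → 3
  3-5 → E (borrow)
  D-2-1 → A
  5-0 → 5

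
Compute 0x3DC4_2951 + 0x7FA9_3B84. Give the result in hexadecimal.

Add column by column in base 16, right to left:
  1+4 = 5
  5+8 = D
  9+B = 4 carry 1
  2+3+1 = 6
  4+9 = D
  C+A = 6 carry 1
  D+F+1 = D carry 1
  3+7+1 = B

0xBD6D64D5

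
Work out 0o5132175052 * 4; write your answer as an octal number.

Multiply each base-8 digit by 4, carrying:
  2×4 = 8 → write 0 carry 1
  5×4+1 = 21 → write 5 carry 2
  0×4+2 = 2 → write 2
  5×4 = 20 → write 4 carry 2
  7×4+2 = 30 → write 6 carry 3
  1×4+3 = 7 → write 7
  2×4 = 8 → write 0 carry 1
  3×4+1 = 13 → write 5 carry 1
  1×4+1 = 5 → write 5
  5×4 = 20 → write 4 carry 2
  remaining carry: 2

0o24550764250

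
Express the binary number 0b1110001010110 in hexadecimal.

0x1C56

Group the bits into nibbles: 0001 1100 0101 0110 → 1C56.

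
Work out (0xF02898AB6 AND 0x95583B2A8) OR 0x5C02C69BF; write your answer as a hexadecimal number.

0xF02898AB6 AND 0x95583B2A8 = 0x9008182A0.
Then OR with 0x5C02C69BF.

0xDC0ADEBBF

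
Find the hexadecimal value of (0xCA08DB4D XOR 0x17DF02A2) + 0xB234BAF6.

0x1900C94E5

First 0xCA08DB4D XOR 0x17DF02A2 = 0xDDD7D9EF.
Add column by column in base 16, right to left:
  F+6 = 5 carry 1
  E+F+1 = E carry 1
  9+A+1 = 4 carry 1
  D+B+1 = 9 carry 1
  7+4+1 = C
  D+3 = 0 carry 1
  D+2+1 = 0 carry 1
  D+B+1 = 9 carry 1
  final carry 1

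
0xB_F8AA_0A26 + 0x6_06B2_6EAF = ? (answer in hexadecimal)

Add column by column in base 16, right to left:
  6+F = 5 carry 1
  2+A+1 = D
  A+E = 8 carry 1
  0+6+1 = 7
  A+2 = C
  A+B = 5 carry 1
  8+6+1 = F
  F+0 = F
  B+6 = 1 carry 1
  final carry 1

0x11FF5C78D5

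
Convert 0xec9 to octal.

Expand each hex digit to 4 bits: e=1110 c=1100 9=1001.
Group the bits in threes: 111 011 001 001 → 7311.

0o7311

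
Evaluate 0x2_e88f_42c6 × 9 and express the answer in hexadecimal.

0x1a2d0958f6

Multiply each base-16 digit by 9, carrying:
  6×9 = 54 → write 6 carry 3
  c×9+3 = 111 → write f carry 6
  2×9+6 = 24 → write 8 carry 1
  4×9+1 = 37 → write 5 carry 2
  f×9+2 = 137 → write 9 carry 8
  8×9+8 = 80 → write 0 carry 5
  8×9+5 = 77 → write d carry 4
  e×9+4 = 130 → write 2 carry 8
  2×9+8 = 26 → write a carry 1
  remaining carry: 1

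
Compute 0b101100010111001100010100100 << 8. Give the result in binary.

Left shift by 8: append 8 zero bits.

0b10110001011100110001010010000000000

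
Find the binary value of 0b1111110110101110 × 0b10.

0b11111101101011100

Multiply each base-2 digit by 2, carrying:
  0×2 = 0 → write 0
  1×2 = 2 → write 0 carry 1
  1×2+1 = 3 → write 1 carry 1
  1×2+1 = 3 → write 1 carry 1
  0×2+1 = 1 → write 1
  1×2 = 2 → write 0 carry 1
  0×2+1 = 1 → write 1
  1×2 = 2 → write 0 carry 1
  1×2+1 = 3 → write 1 carry 1
  0×2+1 = 1 → write 1
  1×2 = 2 → write 0 carry 1
  1×2+1 = 3 → write 1 carry 1
  1×2+1 = 3 → write 1 carry 1
  1×2+1 = 3 → write 1 carry 1
  1×2+1 = 3 → write 1 carry 1
  1×2+1 = 3 → write 1 carry 1
  remaining carry: 1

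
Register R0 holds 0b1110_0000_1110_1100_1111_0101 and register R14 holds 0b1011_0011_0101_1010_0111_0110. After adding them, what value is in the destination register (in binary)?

0b1100101000100011101101011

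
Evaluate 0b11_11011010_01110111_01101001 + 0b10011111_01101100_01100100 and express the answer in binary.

Add column by column in base 2, right to left:
  1+0 = 1
  0+0 = 0
  0+1 = 1
  1+0 = 1
  0+0 = 0
  1+1 = 0 carry 1
  1+1+1 = 1 carry 1
  0+0+1 = 1
  1+0 = 1
  1+0 = 1
  1+1 = 0 carry 1
  0+1+1 = 0 carry 1
  1+0+1 = 0 carry 1
  1+1+1 = 1 carry 1
  1+1+1 = 1 carry 1
  0+0+1 = 1
  0+1 = 1
  1+1 = 0 carry 1
  0+1+1 = 0 carry 1
  1+1+1 = 1 carry 1
  1+1+1 = 1 carry 1
  0+0+1 = 1
  1+0 = 1
  1+1 = 0 carry 1
  1+0+1 = 0 carry 1
  1+0+1 = 0 carry 1
  final carry 1

0b100011110011110001111001101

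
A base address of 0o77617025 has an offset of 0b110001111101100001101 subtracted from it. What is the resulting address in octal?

0b110001111101100001101 = 0o6175415 in octal.
Subtract column by column in base 8:
  5-5 → 0
  2-1 → 1
  0-4 → 4 (borrow)
  7-5-1 → 1
  1-7 → 2 (borrow)
  6-1-1 → 4
  7-6 → 1
  7-0 → 7

0o71421410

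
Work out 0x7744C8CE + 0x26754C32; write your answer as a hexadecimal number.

Add column by column in base 16, right to left:
  E+2 = 0 carry 1
  C+3+1 = 0 carry 1
  8+C+1 = 5 carry 1
  C+4+1 = 1 carry 1
  4+5+1 = A
  4+7 = B
  7+6 = D
  7+2 = 9

0x9DBA1500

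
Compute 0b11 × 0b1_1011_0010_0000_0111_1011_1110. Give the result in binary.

0b101000101100001011100111010

Multiply each base-2 digit by 3, carrying:
  0×3 = 0 → write 0
  1×3 = 3 → write 1 carry 1
  1×3+1 = 4 → write 0 carry 2
  1×3+2 = 5 → write 1 carry 2
  1×3+2 = 5 → write 1 carry 2
  1×3+2 = 5 → write 1 carry 2
  0×3+2 = 2 → write 0 carry 1
  1×3+1 = 4 → write 0 carry 2
  1×3+2 = 5 → write 1 carry 2
  1×3+2 = 5 → write 1 carry 2
  1×3+2 = 5 → write 1 carry 2
  0×3+2 = 2 → write 0 carry 1
  0×3+1 = 1 → write 1
  0×3 = 0 → write 0
  0×3 = 0 → write 0
  0×3 = 0 → write 0
  0×3 = 0 → write 0
  1×3 = 3 → write 1 carry 1
  0×3+1 = 1 → write 1
  0×3 = 0 → write 0
  1×3 = 3 → write 1 carry 1
  1×3+1 = 4 → write 0 carry 2
  0×3+2 = 2 → write 0 carry 1
  1×3+1 = 4 → write 0 carry 2
  1×3+2 = 5 → write 1 carry 2
  remaining carry: 10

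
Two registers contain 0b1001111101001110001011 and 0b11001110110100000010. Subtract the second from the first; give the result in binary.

0b110101110011010001001

Subtract column by column in base 2:
  1-0 → 1
  1-1 → 0
  0-0 → 0
  1-0 → 1
  0-0 → 0
  0-0 → 0
  0-0 → 0
  1-0 → 1
  1-1 → 0
  1-0 → 1
  0-1 → 1 (borrow)
  0-1-1 → 0 (borrow)
  1-0-1 → 0
  0-1 → 1 (borrow)
  1-1-1 → 1 (borrow)
  1-1-1 → 1 (borrow)
  1-0-1 → 0
  1-0 → 1
  1-1 → 0
  0-1 → 1 (borrow)
  0-0-1 → 1 (borrow)
  1-0-1 → 0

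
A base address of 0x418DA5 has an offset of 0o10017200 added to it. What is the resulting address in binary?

0b11000011010110000100101

0x418DA5 = 0b10000011000110110100101 in binary.
0o10017200 = 0b1000000001111010000000 in binary.
Add column by column in base 2, right to left:
  1+0 = 1
  0+0 = 0
  1+0 = 1
  0+0 = 0
  0+0 = 0
  1+0 = 1
  0+0 = 0
  1+1 = 0 carry 1
  1+0+1 = 0 carry 1
  0+1+1 = 0 carry 1
  1+1+1 = 1 carry 1
  1+1+1 = 1 carry 1
  0+1+1 = 0 carry 1
  0+0+1 = 1
  0+0 = 0
  1+0 = 1
  1+0 = 1
  0+0 = 0
  0+0 = 0
  0+0 = 0
  0+0 = 0
  0+1 = 1
  1+0 = 1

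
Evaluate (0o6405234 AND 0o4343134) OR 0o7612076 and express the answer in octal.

0o7613076

0o6405234 AND 0o4343134 = 0o4001034.
Then OR with 0o7612076.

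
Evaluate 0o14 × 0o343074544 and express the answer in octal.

0o5245330260

Multiply each base-8 digit by 12, carrying:
  4×12 = 48 → write 0 carry 6
  4×12+6 = 54 → write 6 carry 6
  5×12+6 = 66 → write 2 carry 8
  4×12+8 = 56 → write 0 carry 7
  7×12+7 = 91 → write 3 carry 11
  0×12+11 = 11 → write 3 carry 1
  3×12+1 = 37 → write 5 carry 4
  4×12+4 = 52 → write 4 carry 6
  3×12+6 = 42 → write 2 carry 5
  remaining carry: 5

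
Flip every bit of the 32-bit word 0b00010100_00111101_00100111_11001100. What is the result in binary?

0b11101011110000101101100000110011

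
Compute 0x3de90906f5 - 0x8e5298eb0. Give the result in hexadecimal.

Subtract column by column in base 16:
  5-0 → 5
  f-b → 4
  6-e → 8 (borrow)
  0-8-1 → 7 (borrow)
  9-9-1 → f (borrow)
  0-2-1 → d (borrow)
  9-5-1 → 3
  e-e → 0
  d-8 → 5
  3-0 → 3

0x3503df7845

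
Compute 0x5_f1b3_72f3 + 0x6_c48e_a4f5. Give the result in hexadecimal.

Add column by column in base 16, right to left:
  3+5 = 8
  f+f = e carry 1
  2+4+1 = 7
  7+a = 1 carry 1
  3+e+1 = 2 carry 1
  b+8+1 = 4 carry 1
  1+4+1 = 6
  f+c = b carry 1
  5+6+1 = c

0xcb64217e8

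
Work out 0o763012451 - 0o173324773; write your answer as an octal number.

Subtract column by column in base 8:
  1-3 → 6 (borrow)
  5-7-1 → 5 (borrow)
  4-7-1 → 4 (borrow)
  2-4-1 → 5 (borrow)
  1-2-1 → 6 (borrow)
  0-3-1 → 4 (borrow)
  3-3-1 → 7 (borrow)
  6-7-1 → 6 (borrow)
  7-1-1 → 5

0o567465456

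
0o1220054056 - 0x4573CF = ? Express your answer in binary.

0b1001111110101110010001011111

0o1220054056 = 0b1010010000000101100000101110 in binary.
0x4573CF = 0b10001010111001111001111 in binary.
Subtract column by column in base 2:
  0-1 → 1 (borrow)
  1-1-1 → 1 (borrow)
  1-1-1 → 1 (borrow)
  1-1-1 → 1 (borrow)
  0-0-1 → 1 (borrow)
  1-0-1 → 0
  0-1 → 1 (borrow)
  0-1-1 → 0 (borrow)
  0-1-1 → 0 (borrow)
  0-1-1 → 0 (borrow)
  0-0-1 → 1 (borrow)
  1-0-1 → 0
  1-1 → 0
  0-1 → 1 (borrow)
  1-1-1 → 1 (borrow)
  0-0-1 → 1 (borrow)
  0-1-1 → 0 (borrow)
  0-0-1 → 1 (borrow)
  0-1-1 → 0 (borrow)
  0-0-1 → 1 (borrow)
  0-0-1 → 1 (borrow)
  0-0-1 → 1 (borrow)
  1-1-1 → 1 (borrow)
  0-0-1 → 1 (borrow)
  0-0-1 → 1 (borrow)
  1-0-1 → 0
  0-0 → 0
  1-0 → 1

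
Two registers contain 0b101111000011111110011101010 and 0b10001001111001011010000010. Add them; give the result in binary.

0b1000000010011001001101101100

Add column by column in base 2, right to left:
  0+0 = 0
  1+1 = 0 carry 1
  0+0+1 = 1
  1+0 = 1
  0+0 = 0
  1+0 = 1
  1+0 = 1
  1+1 = 0 carry 1
  0+0+1 = 1
  0+1 = 1
  1+1 = 0 carry 1
  1+0+1 = 0 carry 1
  1+1+1 = 1 carry 1
  1+0+1 = 0 carry 1
  1+0+1 = 0 carry 1
  1+1+1 = 1 carry 1
  1+1+1 = 1 carry 1
  0+1+1 = 0 carry 1
  0+1+1 = 0 carry 1
  0+0+1 = 1
  0+0 = 0
  1+1 = 0 carry 1
  1+0+1 = 0 carry 1
  1+0+1 = 0 carry 1
  1+0+1 = 0 carry 1
  0+1+1 = 0 carry 1
  1+0+1 = 0 carry 1
  final carry 1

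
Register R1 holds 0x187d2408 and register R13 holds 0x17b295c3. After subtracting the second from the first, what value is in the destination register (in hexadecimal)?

0xca8e45

Subtract column by column in base 16:
  8-3 → 5
  0-c → 4 (borrow)
  4-5-1 → e (borrow)
  2-9-1 → 8 (borrow)
  d-2-1 → a
  7-b → c (borrow)
  8-7-1 → 0
  1-1 → 0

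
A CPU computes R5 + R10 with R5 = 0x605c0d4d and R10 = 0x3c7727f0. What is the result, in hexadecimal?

Add column by column in base 16, right to left:
  d+0 = d
  4+f = 3 carry 1
  d+7+1 = 5 carry 1
  0+2+1 = 3
  c+7 = 3 carry 1
  5+7+1 = d
  0+c = c
  6+3 = 9

0x9cd3353d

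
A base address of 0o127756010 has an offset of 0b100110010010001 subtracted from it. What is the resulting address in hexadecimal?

0x15f8f77

0o127756010 = 0x15fdc08 in hexadecimal.
0b100110010010001 = 0x4c91 in hexadecimal.
Subtract column by column in base 16:
  8-1 → 7
  0-9 → 7 (borrow)
  c-c-1 → f (borrow)
  d-4-1 → 8
  f-0 → f
  5-0 → 5
  1-0 → 1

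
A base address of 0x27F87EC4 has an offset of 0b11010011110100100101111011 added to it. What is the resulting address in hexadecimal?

0x2B47C83F

0b11010011110100100101111011 = 0x34F497B in hexadecimal.
Add column by column in base 16, right to left:
  4+B = F
  C+7 = 3 carry 1
  E+9+1 = 8 carry 1
  7+4+1 = C
  8+F = 7 carry 1
  F+4+1 = 4 carry 1
  7+3+1 = B
  2+0 = 2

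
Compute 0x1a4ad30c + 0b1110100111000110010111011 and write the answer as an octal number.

0o3407457707

0x1a4ad30c = 0o3222551414 in octal.
0b1110100111000110010111011 = 0o164706273 in octal.
Add column by column in base 8, right to left:
  4+3 = 7
  1+7 = 0 carry 1
  4+2+1 = 7
  1+6 = 7
  5+0 = 5
  5+7 = 4 carry 1
  2+4+1 = 7
  2+6 = 0 carry 1
  2+1+1 = 4
  3+0 = 3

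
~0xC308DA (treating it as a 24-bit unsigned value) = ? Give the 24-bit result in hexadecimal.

0x3CF725

Each hex digit d becomes F−d:
  C→3, 3→C, 0→F, 8→7, D→2, A→5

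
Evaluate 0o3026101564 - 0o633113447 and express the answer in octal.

Subtract column by column in base 8:
  4-7 → 5 (borrow)
  6-4-1 → 1
  5-4 → 1
  1-3 → 6 (borrow)
  0-1-1 → 6 (borrow)
  1-1-1 → 7 (borrow)
  6-3-1 → 2
  2-3 → 7 (borrow)
  0-6-1 → 1 (borrow)
  3-0-1 → 2

0o2172766115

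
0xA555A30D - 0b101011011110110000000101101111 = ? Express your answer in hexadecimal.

0b101011011110110000000101101111 = 0x2B7B016F in hexadecimal.
Subtract column by column in base 16:
  D-F → E (borrow)
  0-6-1 → 9 (borrow)
  3-1-1 → 1
  A-0 → A
  5-B → A (borrow)
  5-7-1 → D (borrow)
  5-B-1 → 9 (borrow)
  A-2-1 → 7

0x79DAA19E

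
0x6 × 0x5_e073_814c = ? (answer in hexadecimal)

0x2342b507c8

Multiply each base-16 digit by 6, carrying:
  c×6 = 72 → write 8 carry 4
  4×6+4 = 28 → write c carry 1
  1×6+1 = 7 → write 7
  8×6 = 48 → write 0 carry 3
  3×6+3 = 21 → write 5 carry 1
  7×6+1 = 43 → write b carry 2
  0×6+2 = 2 → write 2
  e×6 = 84 → write 4 carry 5
  5×6+5 = 35 → write 3 carry 2
  remaining carry: 2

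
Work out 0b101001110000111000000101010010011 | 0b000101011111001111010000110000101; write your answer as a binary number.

0b101101111111111111010101110010111

OR bit by bit (1 where either bit is 1):
  101001110000111000000101010010011
| 000101011111001111010000110000101
= 101101111111111111010101110010111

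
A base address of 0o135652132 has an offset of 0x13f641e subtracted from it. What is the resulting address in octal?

0o15770074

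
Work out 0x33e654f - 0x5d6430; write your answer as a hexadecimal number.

Subtract column by column in base 16:
  f-0 → f
  4-3 → 1
  5-4 → 1
  6-6 → 0
  e-d → 1
  3-5 → e (borrow)
  3-0-1 → 2

0x2e1011f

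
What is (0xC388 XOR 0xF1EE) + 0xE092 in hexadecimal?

0x112F8

First 0xC388 XOR 0xF1EE = 0x3266.
Add column by column in base 16, right to left:
  6+2 = 8
  6+9 = F
  2+0 = 2
  3+E = 1 carry 1
  final carry 1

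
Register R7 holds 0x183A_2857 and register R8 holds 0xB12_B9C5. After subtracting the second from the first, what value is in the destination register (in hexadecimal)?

0xD276E92

Subtract column by column in base 16:
  7-5 → 2
  5-C → 9 (borrow)
  8-9-1 → E (borrow)
  2-B-1 → 6 (borrow)
  A-2-1 → 7
  3-1 → 2
  8-B → D (borrow)
  1-0-1 → 0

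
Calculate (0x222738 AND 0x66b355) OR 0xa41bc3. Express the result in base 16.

0x222738 AND 0x66b355 = 0x222310.
Then OR with 0xa41bc3.

0xa63bd3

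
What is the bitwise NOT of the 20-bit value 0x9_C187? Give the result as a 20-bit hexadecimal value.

0x63E78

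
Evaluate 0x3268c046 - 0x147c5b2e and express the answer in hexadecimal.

Subtract column by column in base 16:
  6-e → 8 (borrow)
  4-2-1 → 1
  0-b → 5 (borrow)
  c-5-1 → 6
  8-c → c (borrow)
  6-7-1 → e (borrow)
  2-4-1 → d (borrow)
  3-1-1 → 1

0x1dec6518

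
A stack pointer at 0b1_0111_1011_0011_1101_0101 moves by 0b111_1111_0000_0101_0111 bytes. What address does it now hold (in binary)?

Add column by column in base 2, right to left:
  1+1 = 0 carry 1
  0+1+1 = 0 carry 1
  1+1+1 = 1 carry 1
  0+0+1 = 1
  1+1 = 0 carry 1
  0+0+1 = 1
  1+1 = 0 carry 1
  1+0+1 = 0 carry 1
  1+0+1 = 0 carry 1
  1+0+1 = 0 carry 1
  0+0+1 = 1
  0+0 = 0
  1+1 = 0 carry 1
  1+1+1 = 1 carry 1
  0+1+1 = 0 carry 1
  1+1+1 = 1 carry 1
  1+1+1 = 1 carry 1
  1+1+1 = 1 carry 1
  1+1+1 = 1 carry 1
  0+0+1 = 1
  1+0 = 1

0b111111010010000101100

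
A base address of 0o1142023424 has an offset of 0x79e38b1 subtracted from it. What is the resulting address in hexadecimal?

0x1e9ee63

0o1142023424 = 0x9882714 in hexadecimal.
Subtract column by column in base 16:
  4-1 → 3
  1-b → 6 (borrow)
  7-8-1 → e (borrow)
  2-3-1 → e (borrow)
  8-e-1 → 9 (borrow)
  8-9-1 → e (borrow)
  9-7-1 → 1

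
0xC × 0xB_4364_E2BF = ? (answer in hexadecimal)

0x8728BAA0F4

Multiply each base-16 digit by 12, carrying:
  F×12 = 180 → write 4 carry 11
  B×12+11 = 143 → write F carry 8
  2×12+8 = 32 → write 0 carry 2
  E×12+2 = 170 → write A carry 10
  4×12+10 = 58 → write A carry 3
  6×12+3 = 75 → write B carry 4
  3×12+4 = 40 → write 8 carry 2
  4×12+2 = 50 → write 2 carry 3
  B×12+3 = 135 → write 7 carry 8
  remaining carry: 8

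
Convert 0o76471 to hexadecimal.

Each octal digit is 3 bits: 7=111 6=110 4=100 7=111 1=001.
Group the bits into nibbles: 0111 1101 0011 1001 → 7d39.

0x7d39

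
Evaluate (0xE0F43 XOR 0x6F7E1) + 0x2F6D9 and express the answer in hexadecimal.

0xBEF7B

First 0xE0F43 XOR 0x6F7E1 = 0x8F8A2.
Add column by column in base 16, right to left:
  2+9 = B
  A+D = 7 carry 1
  8+6+1 = F
  F+F = E carry 1
  8+2+1 = B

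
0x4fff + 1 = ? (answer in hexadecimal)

0x5000

The trailing 3 digits are F (max in base 16), so adding 1 cascades: they roll to 0 and the next digit up increments.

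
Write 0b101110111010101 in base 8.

0o56725

Group the bits in threes: 101 110 111 010 101 → 56725.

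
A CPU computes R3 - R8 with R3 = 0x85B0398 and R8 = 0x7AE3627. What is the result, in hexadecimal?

0xACCD71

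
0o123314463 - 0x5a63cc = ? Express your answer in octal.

0o74632547

0x5a63cc = 0o26461714 in octal.
Subtract column by column in base 8:
  3-4 → 7 (borrow)
  6-1-1 → 4
  4-7 → 5 (borrow)
  4-1-1 → 2
  1-6 → 3 (borrow)
  3-4-1 → 6 (borrow)
  3-6-1 → 4 (borrow)
  2-2-1 → 7 (borrow)
  1-0-1 → 0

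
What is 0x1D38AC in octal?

0o7234254

Expand each hex digit to 4 bits: 1=0001 D=1101 3=0011 8=1000 A=1010 C=1100.
Group the bits in threes: 111 010 011 100 010 101 100 → 7234254.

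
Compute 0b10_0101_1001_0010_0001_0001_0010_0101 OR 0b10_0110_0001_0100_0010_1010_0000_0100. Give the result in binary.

0b100111100101100011101100100101

OR bit by bit (1 where either bit is 1):
  100101100100100001000100100101
| 100110000101000010101000000100
= 100111100101100011101100100101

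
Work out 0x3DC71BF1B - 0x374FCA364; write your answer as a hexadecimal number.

0x67751BB7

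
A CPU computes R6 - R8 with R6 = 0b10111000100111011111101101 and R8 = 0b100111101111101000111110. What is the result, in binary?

0b10010000110111110110101111

Subtract column by column in base 2:
  1-0 → 1
  0-1 → 1 (borrow)
  1-1-1 → 1 (borrow)
  1-1-1 → 1 (borrow)
  0-1-1 → 0 (borrow)
  1-1-1 → 1 (borrow)
  1-0-1 → 0
  1-0 → 1
  1-0 → 1
  1-1 → 0
  1-0 → 1
  0-1 → 1 (borrow)
  1-1-1 → 1 (borrow)
  1-1-1 → 1 (borrow)
  1-1-1 → 1 (borrow)
  0-1-1 → 0 (borrow)
  0-0-1 → 1 (borrow)
  1-1-1 → 1 (borrow)
  0-1-1 → 0 (borrow)
  0-1-1 → 0 (borrow)
  0-1-1 → 0 (borrow)
  1-0-1 → 0
  1-0 → 1
  1-1 → 0
  0-0 → 0
  1-0 → 1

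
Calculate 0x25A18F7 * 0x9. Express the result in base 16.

Multiply each base-16 digit by 9, carrying:
  7×9 = 63 → write F carry 3
  F×9+3 = 138 → write A carry 8
  8×9+8 = 80 → write 0 carry 5
  1×9+5 = 14 → write E
  A×9 = 90 → write A carry 5
  5×9+5 = 50 → write 2 carry 3
  2×9+3 = 21 → write 5 carry 1
  remaining carry: 1

0x152AE0AF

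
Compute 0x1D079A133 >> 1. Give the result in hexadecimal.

1 bits is not a whole number of base-16 digits; in binary: 111010000011110011010000100110011 >> 1 = 11101000001111001101000010011001.

0xE83CD099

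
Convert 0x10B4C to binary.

0b10000101101001100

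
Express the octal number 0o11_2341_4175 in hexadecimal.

Each octal digit is 3 bits: 1=001 1=001 2=010 3=011 4=100 1=001 4=100 1=001 7=111 5=101.
Group the bits into nibbles: 1001 0100 1110 0001 1000 0111 1101 → 94E187D.

0x94E187D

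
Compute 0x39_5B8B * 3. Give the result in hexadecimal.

Multiply each base-16 digit by 3, carrying:
  B×3 = 33 → write 1 carry 2
  8×3+2 = 26 → write A carry 1
  B×3+1 = 34 → write 2 carry 2
  5×3+2 = 17 → write 1 carry 1
  9×3+1 = 28 → write C carry 1
  3×3+1 = 10 → write A

0xAC12A1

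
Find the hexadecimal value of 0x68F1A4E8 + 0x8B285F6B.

Add column by column in base 16, right to left:
  8+B = 3 carry 1
  E+6+1 = 5 carry 1
  4+F+1 = 4 carry 1
  A+5+1 = 0 carry 1
  1+8+1 = A
  F+2 = 1 carry 1
  8+B+1 = 4 carry 1
  6+8+1 = F

0xF41A0453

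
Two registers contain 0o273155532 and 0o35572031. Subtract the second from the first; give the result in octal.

Subtract column by column in base 8:
  2-1 → 1
  3-3 → 0
  5-0 → 5
  5-2 → 3
  5-7 → 6 (borrow)
  1-5-1 → 3 (borrow)
  3-5-1 → 5 (borrow)
  7-3-1 → 3
  2-0 → 2

0o235363501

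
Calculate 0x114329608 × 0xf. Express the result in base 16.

0x102ef6ca78

Multiply each base-16 digit by 15, carrying:
  8×15 = 120 → write 8 carry 7
  0×15+7 = 7 → write 7
  6×15 = 90 → write a carry 5
  9×15+5 = 140 → write c carry 8
  2×15+8 = 38 → write 6 carry 2
  3×15+2 = 47 → write f carry 2
  4×15+2 = 62 → write e carry 3
  1×15+3 = 18 → write 2 carry 1
  1×15+1 = 16 → write 0 carry 1
  remaining carry: 1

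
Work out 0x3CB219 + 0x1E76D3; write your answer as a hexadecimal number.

0x5B28EC

Add column by column in base 16, right to left:
  9+3 = C
  1+D = E
  2+6 = 8
  B+7 = 2 carry 1
  C+E+1 = B carry 1
  3+1+1 = 5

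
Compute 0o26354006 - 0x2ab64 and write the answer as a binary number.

0b10101110010110010100010

0o26354006 = 0b10110011101100000000110 in binary.
0x2ab64 = 0b101010101101100100 in binary.
Subtract column by column in base 2:
  0-0 → 0
  1-0 → 1
  1-1 → 0
  0-0 → 0
  0-0 → 0
  0-1 → 1 (borrow)
  0-1-1 → 0 (borrow)
  0-0-1 → 1 (borrow)
  0-1-1 → 0 (borrow)
  0-1-1 → 0 (borrow)
  0-0-1 → 1 (borrow)
  1-1-1 → 1 (borrow)
  1-0-1 → 0
  0-1 → 1 (borrow)
  1-0-1 → 0
  1-1 → 0
  1-0 → 1
  0-1 → 1 (borrow)
  0-0-1 → 1 (borrow)
  1-0-1 → 0
  1-0 → 1
  0-0 → 0
  1-0 → 1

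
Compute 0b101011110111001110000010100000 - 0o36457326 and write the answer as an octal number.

0b101011110111001110000010100000 = 0o5367160240 in octal.
Subtract column by column in base 8:
  0-6 → 2 (borrow)
  4-2-1 → 1
  2-3 → 7 (borrow)
  0-7-1 → 0 (borrow)
  6-5-1 → 0
  1-4 → 5 (borrow)
  7-6-1 → 0
  6-3 → 3
  3-0 → 3
  5-0 → 5

0o5330500712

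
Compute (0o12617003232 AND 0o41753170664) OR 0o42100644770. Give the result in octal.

0o42713644770

0o12617003232 AND 0o41753170664 = 0o00613000220.
Then OR with 0o42100644770.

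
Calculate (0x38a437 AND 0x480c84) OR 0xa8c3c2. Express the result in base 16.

0xa8c7c6

0x38a437 AND 0x480c84 = 0x080404.
Then OR with 0xa8c3c2.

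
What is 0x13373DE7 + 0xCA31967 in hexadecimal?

Add column by column in base 16, right to left:
  7+7 = E
  E+6 = 4 carry 1
  D+9+1 = 7 carry 1
  3+1+1 = 5
  7+3 = A
  3+A = D
  3+C = F
  1+0 = 1

0x1FDA574E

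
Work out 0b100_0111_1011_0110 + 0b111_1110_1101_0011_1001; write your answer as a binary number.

Add column by column in base 2, right to left:
  0+1 = 1
  1+0 = 1
  1+0 = 1
  0+1 = 1
  1+1 = 0 carry 1
  1+1+1 = 1 carry 1
  0+0+1 = 1
  1+0 = 1
  1+1 = 0 carry 1
  1+0+1 = 0 carry 1
  1+1+1 = 1 carry 1
  0+1+1 = 0 carry 1
  0+0+1 = 1
  0+1 = 1
  1+1 = 0 carry 1
  0+1+1 = 0 carry 1
  0+1+1 = 0 carry 1
  0+1+1 = 0 carry 1
  0+1+1 = 0 carry 1
  final carry 1

0b10000011010011101111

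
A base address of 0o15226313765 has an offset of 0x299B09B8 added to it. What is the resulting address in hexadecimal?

0o15226313765 = 0x6A5997F5 in hexadecimal.
Add column by column in base 16, right to left:
  5+8 = D
  F+B = A carry 1
  7+9+1 = 1 carry 1
  9+0+1 = A
  9+B = 4 carry 1
  5+9+1 = F
  A+9 = 3 carry 1
  6+2+1 = 9

0x93F4A1AD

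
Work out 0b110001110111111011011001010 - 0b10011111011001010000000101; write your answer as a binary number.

Subtract column by column in base 2:
  0-1 → 1 (borrow)
  1-0-1 → 0
  0-1 → 1 (borrow)
  1-0-1 → 0
  0-0 → 0
  0-0 → 0
  1-0 → 1
  1-0 → 1
  0-0 → 0
  1-0 → 1
  1-1 → 0
  0-0 → 0
  1-1 → 0
  1-0 → 1
  1-0 → 1
  1-1 → 0
  1-1 → 0
  1-0 → 1
  0-1 → 1 (borrow)
  1-1-1 → 1 (borrow)
  1-1-1 → 1 (borrow)
  1-1-1 → 1 (borrow)
  0-1-1 → 0 (borrow)
  0-0-1 → 1 (borrow)
  0-0-1 → 1 (borrow)
  1-1-1 → 1 (borrow)
  1-0-1 → 0

0b11101111100110001011000101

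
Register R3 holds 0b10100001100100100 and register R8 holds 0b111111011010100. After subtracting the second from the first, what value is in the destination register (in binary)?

0b1100010001010000

Subtract column by column in base 2:
  0-0 → 0
  0-0 → 0
  1-1 → 0
  0-0 → 0
  0-1 → 1 (borrow)
  1-0-1 → 0
  0-1 → 1 (borrow)
  0-1-1 → 0 (borrow)
  1-0-1 → 0
  1-1 → 0
  0-1 → 1 (borrow)
  0-1-1 → 0 (borrow)
  0-1-1 → 0 (borrow)
  0-1-1 → 0 (borrow)
  1-1-1 → 1 (borrow)
  0-0-1 → 1 (borrow)
  1-0-1 → 0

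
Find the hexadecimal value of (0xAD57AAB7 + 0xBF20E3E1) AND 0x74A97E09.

Add column by column in base 16, right to left:
  7+1 = 8
  B+E = 9 carry 1
  A+3+1 = E
  A+E = 8 carry 1
  7+0+1 = 8
  5+2 = 7
  D+F = C carry 1
  A+B+1 = 6 carry 1
  final carry 1
Sum = 0x16C788E98; now AND with 0x74A97E09:
  1&0=0, 6&7=6, C&4=4, 7&A=2, 8&9=8, 8&7=0, E&E=E, 9&0=0, 8&9=8

0x64280E08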